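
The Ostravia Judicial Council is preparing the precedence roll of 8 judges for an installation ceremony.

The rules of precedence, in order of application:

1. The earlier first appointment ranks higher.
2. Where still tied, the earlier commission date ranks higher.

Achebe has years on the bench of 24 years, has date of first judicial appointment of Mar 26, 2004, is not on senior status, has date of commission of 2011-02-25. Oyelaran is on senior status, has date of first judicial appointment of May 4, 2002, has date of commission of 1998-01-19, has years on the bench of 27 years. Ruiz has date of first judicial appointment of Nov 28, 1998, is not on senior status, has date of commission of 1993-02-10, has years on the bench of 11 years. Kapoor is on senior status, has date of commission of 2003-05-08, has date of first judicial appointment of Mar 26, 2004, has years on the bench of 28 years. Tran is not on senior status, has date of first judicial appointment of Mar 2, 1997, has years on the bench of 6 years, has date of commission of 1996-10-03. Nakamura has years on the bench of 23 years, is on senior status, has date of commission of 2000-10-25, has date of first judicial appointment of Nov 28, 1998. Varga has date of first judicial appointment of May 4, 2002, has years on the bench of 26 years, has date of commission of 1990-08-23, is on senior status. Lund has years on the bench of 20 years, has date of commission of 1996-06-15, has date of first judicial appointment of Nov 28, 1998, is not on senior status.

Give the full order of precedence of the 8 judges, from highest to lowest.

By date of first judicial appointment (earlier first): Tran (Mar 2, 1997); then Ruiz, Lund and Nakamura (each Nov 28, 1998); then Varga and Oyelaran (both May 4, 2002); then Kapoor and Achebe (both Mar 26, 2004).
Among Ruiz, Lund and Nakamura, by date of commission (earlier first): Ruiz (1993-02-10) before Lund (1996-06-15) before Nakamura (2000-10-25).
Among Varga and Oyelaran, by date of commission (earlier first): Varga (1990-08-23) before Oyelaran (1998-01-19).
Among Kapoor and Achebe, by date of commission (earlier first): Kapoor (2003-05-08) before Achebe (2011-02-25).
Full order: Tran, Ruiz, Lund, Nakamura, Varga, Oyelaran, Kapoor, Achebe.

Tran, Ruiz, Lund, Nakamura, Varga, Oyelaran, Kapoor, Achebe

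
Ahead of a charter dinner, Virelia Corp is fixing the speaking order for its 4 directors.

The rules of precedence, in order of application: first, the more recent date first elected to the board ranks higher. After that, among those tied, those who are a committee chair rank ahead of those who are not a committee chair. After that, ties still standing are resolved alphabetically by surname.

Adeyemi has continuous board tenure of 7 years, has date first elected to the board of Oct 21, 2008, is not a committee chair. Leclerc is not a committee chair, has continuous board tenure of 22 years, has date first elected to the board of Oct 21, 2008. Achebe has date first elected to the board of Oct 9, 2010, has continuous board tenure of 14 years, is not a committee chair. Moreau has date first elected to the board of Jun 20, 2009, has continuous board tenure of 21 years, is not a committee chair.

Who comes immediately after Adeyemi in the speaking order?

Leclerc

By date first elected to the board (later first): Achebe (Oct 9, 2010); then Moreau (Jun 20, 2009); then Adeyemi and Leclerc (both Oct 21, 2008).
Adeyemi and Leclerc are each not a committee chair, so the next rule applies.
Among Adeyemi and Leclerc, alphabetically by surname: Adeyemi before Leclerc.
Order: Achebe, Moreau, Adeyemi, Leclerc.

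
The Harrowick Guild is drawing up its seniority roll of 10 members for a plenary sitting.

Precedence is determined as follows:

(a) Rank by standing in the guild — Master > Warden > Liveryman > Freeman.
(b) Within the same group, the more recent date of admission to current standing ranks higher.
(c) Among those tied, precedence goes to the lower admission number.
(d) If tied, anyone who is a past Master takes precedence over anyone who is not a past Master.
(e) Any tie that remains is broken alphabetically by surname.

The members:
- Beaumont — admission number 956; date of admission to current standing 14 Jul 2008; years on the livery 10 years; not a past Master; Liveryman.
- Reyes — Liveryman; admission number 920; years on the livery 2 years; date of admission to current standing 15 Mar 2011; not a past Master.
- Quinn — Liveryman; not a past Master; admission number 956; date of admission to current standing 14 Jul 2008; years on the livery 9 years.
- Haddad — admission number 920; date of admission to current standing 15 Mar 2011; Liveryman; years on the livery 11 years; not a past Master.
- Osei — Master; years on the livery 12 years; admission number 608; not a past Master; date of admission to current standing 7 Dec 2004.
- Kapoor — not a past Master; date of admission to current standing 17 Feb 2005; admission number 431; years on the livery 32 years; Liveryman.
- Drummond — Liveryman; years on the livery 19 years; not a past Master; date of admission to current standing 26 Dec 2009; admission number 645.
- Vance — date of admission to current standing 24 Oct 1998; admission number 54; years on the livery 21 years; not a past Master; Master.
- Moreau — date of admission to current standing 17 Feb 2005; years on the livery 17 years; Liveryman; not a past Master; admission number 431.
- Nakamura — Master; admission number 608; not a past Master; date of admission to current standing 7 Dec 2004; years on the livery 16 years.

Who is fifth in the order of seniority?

By standing in the guild: Nakamura, Osei and Vance (Master); then Haddad, Reyes, Drummond, Beaumont, Quinn, Kapoor and Moreau (Liveryman).
Among Nakamura, Osei and Vance, by date of admission to current standing (later first): Nakamura and Osei (7 Dec 2004) before Vance (24 Oct 1998).
Nakamura and Osei both have admission number 608, so the next rule applies.
Nakamura and Osei are each not a past Master, so the next rule applies.
Among Nakamura and Osei, alphabetically by surname: Nakamura before Osei.
Among Haddad, Reyes, Drummond, Beaumont, Quinn, Kapoor and Moreau, by date of admission to current standing (later first): Haddad and Reyes (15 Mar 2011) before Drummond (26 Dec 2009) before Beaumont and Quinn (14 Jul 2008) before Kapoor and Moreau (17 Feb 2005).
Haddad and Reyes both have admission number 920, so the next rule applies.
Haddad and Reyes are each not a past Master, so the next rule applies.
Among Haddad and Reyes, alphabetically by surname: Haddad before Reyes.
Beaumont and Quinn both have admission number 956, so the next rule applies.
Beaumont and Quinn are each not a past Master, so the next rule applies.
Among Beaumont and Quinn, alphabetically by surname: Beaumont before Quinn.
Kapoor and Moreau both have admission number 431, so the next rule applies.
Kapoor and Moreau are each not a past Master, so the next rule applies.
Among Kapoor and Moreau, alphabetically by surname: Kapoor before Moreau.
Order: Nakamura, Osei, Vance, Haddad, Reyes, Drummond, Beaumont, Quinn, Kapoor, Moreau.

Reyes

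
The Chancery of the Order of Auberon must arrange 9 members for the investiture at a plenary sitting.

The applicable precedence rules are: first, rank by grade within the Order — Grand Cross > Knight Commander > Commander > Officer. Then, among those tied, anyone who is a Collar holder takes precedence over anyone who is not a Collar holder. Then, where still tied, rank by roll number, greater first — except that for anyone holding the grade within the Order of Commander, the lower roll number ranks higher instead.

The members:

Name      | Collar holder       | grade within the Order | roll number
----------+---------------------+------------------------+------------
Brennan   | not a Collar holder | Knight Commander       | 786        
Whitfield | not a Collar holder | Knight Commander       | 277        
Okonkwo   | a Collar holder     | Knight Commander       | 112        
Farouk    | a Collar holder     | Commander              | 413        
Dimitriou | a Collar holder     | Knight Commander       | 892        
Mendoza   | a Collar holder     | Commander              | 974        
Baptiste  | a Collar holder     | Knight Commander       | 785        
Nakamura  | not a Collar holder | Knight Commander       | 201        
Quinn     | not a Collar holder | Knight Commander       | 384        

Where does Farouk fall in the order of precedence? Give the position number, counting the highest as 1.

8

By grade within the Order: Dimitriou, Baptiste, Okonkwo, Brennan, Quinn, Whitfield and Nakamura (Knight Commander); then Farouk and Mendoza (Commander).
Among Dimitriou, Baptiste, Okonkwo, Brennan, Quinn, Whitfield and Nakamura, a Collar holder before not a Collar holder: Dimitriou, Baptiste and Okonkwo (a Collar holder) before Brennan, Quinn, Whitfield and Nakamura (not a Collar holder).
Among Dimitriou, Baptiste and Okonkwo, by roll number (higher first): Dimitriou (892) before Baptiste (785) before Okonkwo (112).
Among Brennan, Quinn, Whitfield and Nakamura, by roll number (higher first): Brennan (786) before Quinn (384) before Whitfield (277) before Nakamura (201).
Farouk and Mendoza are each a Collar holder, so the next rule applies.
Among Farouk and Mendoza, by roll number (lower first) (reversed rule for this group): Farouk (413) before Mendoza (974).
Order: Dimitriou, Baptiste, Okonkwo, Brennan, Quinn, Whitfield, Nakamura, Farouk, Mendoza. So position 8.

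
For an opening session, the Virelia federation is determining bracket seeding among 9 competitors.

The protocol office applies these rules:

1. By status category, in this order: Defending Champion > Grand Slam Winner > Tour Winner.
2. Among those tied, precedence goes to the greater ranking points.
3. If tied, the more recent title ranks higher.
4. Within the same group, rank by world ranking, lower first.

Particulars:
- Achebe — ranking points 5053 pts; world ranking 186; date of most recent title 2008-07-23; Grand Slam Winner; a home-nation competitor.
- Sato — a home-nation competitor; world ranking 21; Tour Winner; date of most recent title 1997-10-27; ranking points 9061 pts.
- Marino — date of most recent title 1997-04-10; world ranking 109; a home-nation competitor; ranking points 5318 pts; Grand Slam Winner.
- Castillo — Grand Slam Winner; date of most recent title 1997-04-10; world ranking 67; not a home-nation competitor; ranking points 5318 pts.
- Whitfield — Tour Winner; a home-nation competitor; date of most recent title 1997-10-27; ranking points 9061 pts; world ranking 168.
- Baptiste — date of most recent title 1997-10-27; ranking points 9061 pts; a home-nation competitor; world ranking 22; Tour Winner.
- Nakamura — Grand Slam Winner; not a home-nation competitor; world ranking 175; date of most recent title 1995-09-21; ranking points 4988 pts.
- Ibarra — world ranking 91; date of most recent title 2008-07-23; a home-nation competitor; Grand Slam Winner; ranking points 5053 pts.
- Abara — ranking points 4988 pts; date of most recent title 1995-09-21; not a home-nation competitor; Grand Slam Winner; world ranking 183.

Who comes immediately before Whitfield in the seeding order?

By status category: Castillo, Marino, Ibarra, Achebe, Nakamura and Abara (Grand Slam Winner); then Sato, Baptiste and Whitfield (Tour Winner).
Among Castillo, Marino, Ibarra, Achebe, Nakamura and Abara, by ranking points (higher first): Castillo and Marino (5318 pts) before Ibarra and Achebe (5053 pts) before Nakamura and Abara (4988 pts).
Castillo and Marino both have date of most recent title 1997-04-10, so the next rule applies.
Among Castillo and Marino, by world ranking (lower first): Castillo (67) before Marino (109).
Ibarra and Achebe both have date of most recent title 2008-07-23, so the next rule applies.
Among Ibarra and Achebe, by world ranking (lower first): Ibarra (91) before Achebe (186).
Nakamura and Abara both have date of most recent title 1995-09-21, so the next rule applies.
Among Nakamura and Abara, by world ranking (lower first): Nakamura (175) before Abara (183).
Sato, Baptiste and Whitfield all have ranking points 9061 pts, so the next rule applies.
Sato, Baptiste and Whitfield all have date of most recent title 1997-10-27, so the next rule applies.
Among Sato, Baptiste and Whitfield, by world ranking (lower first): Sato (21) before Baptiste (22) before Whitfield (168).
Order: Castillo, Marino, Ibarra, Achebe, Nakamura, Abara, Sato, Baptiste, Whitfield.

Baptiste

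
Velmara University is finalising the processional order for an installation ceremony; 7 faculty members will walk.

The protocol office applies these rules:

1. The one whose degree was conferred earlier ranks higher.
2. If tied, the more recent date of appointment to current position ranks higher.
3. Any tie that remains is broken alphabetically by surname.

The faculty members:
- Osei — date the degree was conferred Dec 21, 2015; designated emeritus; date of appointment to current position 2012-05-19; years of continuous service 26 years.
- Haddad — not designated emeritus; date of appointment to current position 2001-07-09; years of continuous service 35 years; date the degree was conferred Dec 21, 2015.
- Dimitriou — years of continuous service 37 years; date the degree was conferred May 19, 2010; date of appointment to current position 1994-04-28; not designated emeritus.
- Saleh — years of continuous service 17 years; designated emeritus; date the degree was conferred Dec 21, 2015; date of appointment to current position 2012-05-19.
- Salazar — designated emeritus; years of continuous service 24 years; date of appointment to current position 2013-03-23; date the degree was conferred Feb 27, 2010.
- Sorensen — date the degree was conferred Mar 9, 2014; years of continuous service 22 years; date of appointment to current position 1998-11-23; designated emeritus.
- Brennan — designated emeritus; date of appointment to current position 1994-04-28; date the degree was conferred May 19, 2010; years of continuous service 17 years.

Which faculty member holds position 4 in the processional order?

Sorensen

By date the degree was conferred (earlier first): Salazar (Feb 27, 2010); then Brennan and Dimitriou (both May 19, 2010); then Sorensen (Mar 9, 2014); then Osei, Saleh and Haddad (each Dec 21, 2015).
Brennan and Dimitriou both have date of appointment to current position 1994-04-28, so the next rule applies.
Among Brennan and Dimitriou, alphabetically by surname: Brennan before Dimitriou.
Among Osei, Saleh and Haddad, by date of appointment to current position (later first): Osei and Saleh (2012-05-19) before Haddad (2001-07-09).
Among Osei and Saleh, alphabetically by surname: Osei before Saleh.
Order: Salazar, Brennan, Dimitriou, Sorensen, Osei, Saleh, Haddad.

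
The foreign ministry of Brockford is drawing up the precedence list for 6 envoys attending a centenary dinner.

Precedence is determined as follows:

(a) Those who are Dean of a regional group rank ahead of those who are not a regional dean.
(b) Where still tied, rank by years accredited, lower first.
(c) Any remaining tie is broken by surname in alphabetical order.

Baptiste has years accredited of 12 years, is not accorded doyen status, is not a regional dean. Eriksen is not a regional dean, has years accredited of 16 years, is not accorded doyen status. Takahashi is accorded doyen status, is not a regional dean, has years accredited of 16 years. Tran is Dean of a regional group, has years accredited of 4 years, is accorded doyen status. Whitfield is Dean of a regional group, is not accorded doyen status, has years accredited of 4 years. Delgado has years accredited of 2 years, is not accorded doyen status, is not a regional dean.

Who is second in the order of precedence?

By the first rule: Tran and Whitfield (both Dean of a regional group); then Delgado, Baptiste, Eriksen and Takahashi (each not a regional dean).
Tran and Whitfield both have years accredited 4 years, so the next rule applies.
Among Tran and Whitfield, alphabetically by surname: Tran before Whitfield.
Among Delgado, Baptiste, Eriksen and Takahashi, by years accredited (lower first): Delgado (2 years) before Baptiste (12 years) before Eriksen and Takahashi (16 years).
Among Eriksen and Takahashi, alphabetically by surname: Eriksen before Takahashi.
Order: Tran, Whitfield, Delgado, Baptiste, Eriksen, Takahashi.

Whitfield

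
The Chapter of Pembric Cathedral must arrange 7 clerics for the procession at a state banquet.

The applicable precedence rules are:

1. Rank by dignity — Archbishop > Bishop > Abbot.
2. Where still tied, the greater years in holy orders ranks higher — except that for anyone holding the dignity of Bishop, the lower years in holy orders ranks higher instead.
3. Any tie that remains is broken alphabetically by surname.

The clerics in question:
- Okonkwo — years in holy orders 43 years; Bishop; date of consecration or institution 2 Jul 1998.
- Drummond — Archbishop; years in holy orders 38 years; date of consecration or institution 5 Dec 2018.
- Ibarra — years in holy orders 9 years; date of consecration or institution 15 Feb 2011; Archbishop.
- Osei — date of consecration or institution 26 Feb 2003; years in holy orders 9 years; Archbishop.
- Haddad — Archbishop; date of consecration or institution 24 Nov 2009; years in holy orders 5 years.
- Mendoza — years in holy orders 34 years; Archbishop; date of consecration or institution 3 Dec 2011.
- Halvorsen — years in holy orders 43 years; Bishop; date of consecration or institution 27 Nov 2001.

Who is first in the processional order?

Drummond

By dignity: Drummond, Mendoza, Ibarra, Osei and Haddad (Archbishop); then Halvorsen and Okonkwo (Bishop).
Among Drummond, Mendoza, Ibarra, Osei and Haddad, by years in holy orders (higher first): Drummond (38 years) before Mendoza (34 years) before Ibarra and Osei (9 years) before Haddad (5 years).
Among Ibarra and Osei, alphabetically by surname: Ibarra before Osei.
Halvorsen and Okonkwo both have years in holy orders 43 years, so the next rule applies.
Among Halvorsen and Okonkwo, alphabetically by surname: Halvorsen before Okonkwo.
Order: Drummond, Mendoza, Ibarra, Osei, Haddad, Halvorsen, Okonkwo.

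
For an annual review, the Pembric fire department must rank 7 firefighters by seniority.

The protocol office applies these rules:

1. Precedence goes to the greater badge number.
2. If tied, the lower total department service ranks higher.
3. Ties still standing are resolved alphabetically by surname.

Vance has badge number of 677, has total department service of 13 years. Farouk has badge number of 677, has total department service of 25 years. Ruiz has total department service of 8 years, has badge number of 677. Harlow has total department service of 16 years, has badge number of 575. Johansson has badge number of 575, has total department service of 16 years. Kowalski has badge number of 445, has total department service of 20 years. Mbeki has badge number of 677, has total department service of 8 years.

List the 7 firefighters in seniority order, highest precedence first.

By badge number (higher first): Mbeki, Ruiz, Vance and Farouk (each 677); then Harlow and Johansson (both 575); then Kowalski (445).
Among Mbeki, Ruiz, Vance and Farouk, by total department service (lower first): Mbeki and Ruiz (8 years) before Vance (13 years) before Farouk (25 years).
Among Mbeki and Ruiz, alphabetically by surname: Mbeki before Ruiz.
Harlow and Johansson both have total department service 16 years, so the next rule applies.
Among Harlow and Johansson, alphabetically by surname: Harlow before Johansson.
Full order: Mbeki, Ruiz, Vance, Farouk, Harlow, Johansson, Kowalski.

Mbeki, Ruiz, Vance, Farouk, Harlow, Johansson, Kowalski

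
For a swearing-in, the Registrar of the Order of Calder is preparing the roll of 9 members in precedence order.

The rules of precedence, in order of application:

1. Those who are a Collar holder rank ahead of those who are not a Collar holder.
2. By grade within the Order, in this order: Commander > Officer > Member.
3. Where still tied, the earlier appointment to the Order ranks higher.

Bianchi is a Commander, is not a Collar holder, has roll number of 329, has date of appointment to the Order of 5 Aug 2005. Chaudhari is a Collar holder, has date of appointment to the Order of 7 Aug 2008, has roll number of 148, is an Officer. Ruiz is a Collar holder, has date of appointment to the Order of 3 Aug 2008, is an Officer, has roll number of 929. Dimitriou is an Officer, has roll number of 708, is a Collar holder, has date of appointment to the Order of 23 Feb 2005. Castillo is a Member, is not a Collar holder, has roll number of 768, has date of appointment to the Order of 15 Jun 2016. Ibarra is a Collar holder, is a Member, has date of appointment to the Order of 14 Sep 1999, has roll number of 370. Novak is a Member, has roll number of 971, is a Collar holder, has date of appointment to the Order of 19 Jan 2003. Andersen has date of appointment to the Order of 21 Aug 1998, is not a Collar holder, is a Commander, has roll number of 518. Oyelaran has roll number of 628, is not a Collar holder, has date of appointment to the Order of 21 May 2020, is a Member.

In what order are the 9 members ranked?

Dimitriou, Ruiz, Chaudhari, Ibarra, Novak, Andersen, Bianchi, Castillo, Oyelaran

By the first rule: Dimitriou, Ruiz, Chaudhari, Ibarra and Novak (each a Collar holder); then Andersen, Bianchi, Castillo and Oyelaran (each not a Collar holder).
Among Dimitriou, Ruiz, Chaudhari, Ibarra and Novak, by grade within the Order: Dimitriou, Ruiz and Chaudhari (Officer) before Ibarra and Novak (Member).
Among Dimitriou, Ruiz and Chaudhari, by date of appointment to the Order (earlier first): Dimitriou (23 Feb 2005) before Ruiz (3 Aug 2008) before Chaudhari (7 Aug 2008).
Among Ibarra and Novak, by date of appointment to the Order (earlier first): Ibarra (14 Sep 1999) before Novak (19 Jan 2003).
Among Andersen, Bianchi, Castillo and Oyelaran, by grade within the Order: Andersen and Bianchi (Commander) before Castillo and Oyelaran (Member).
Among Andersen and Bianchi, by date of appointment to the Order (earlier first): Andersen (21 Aug 1998) before Bianchi (5 Aug 2005).
Among Castillo and Oyelaran, by date of appointment to the Order (earlier first): Castillo (15 Jun 2016) before Oyelaran (21 May 2020).
Full order: Dimitriou, Ruiz, Chaudhari, Ibarra, Novak, Andersen, Bianchi, Castillo, Oyelaran.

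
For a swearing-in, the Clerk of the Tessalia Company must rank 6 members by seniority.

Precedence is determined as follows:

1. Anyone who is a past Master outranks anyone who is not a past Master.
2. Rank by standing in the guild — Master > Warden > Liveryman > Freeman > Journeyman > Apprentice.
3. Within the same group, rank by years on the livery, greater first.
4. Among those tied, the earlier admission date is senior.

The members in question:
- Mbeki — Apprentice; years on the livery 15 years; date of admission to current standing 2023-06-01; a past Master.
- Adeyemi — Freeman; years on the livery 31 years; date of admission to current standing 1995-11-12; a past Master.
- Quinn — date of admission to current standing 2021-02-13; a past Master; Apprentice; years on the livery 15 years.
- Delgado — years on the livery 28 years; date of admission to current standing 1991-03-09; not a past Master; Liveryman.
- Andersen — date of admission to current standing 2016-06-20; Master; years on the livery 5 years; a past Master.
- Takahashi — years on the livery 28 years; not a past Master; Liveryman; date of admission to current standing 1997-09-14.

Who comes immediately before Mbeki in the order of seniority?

Quinn

By the first rule: Andersen, Adeyemi, Quinn and Mbeki (each a past Master); then Delgado and Takahashi (both not a past Master).
Among Andersen, Adeyemi, Quinn and Mbeki, by standing in the guild: Andersen (Master) before Adeyemi (Freeman) before Quinn and Mbeki (Apprentice).
Quinn and Mbeki both have years on the livery 15 years, so the next rule applies.
Among Quinn and Mbeki, by date of admission to current standing (earlier first): Quinn (2021-02-13) before Mbeki (2023-06-01).
Delgado and Takahashi are each Liveryman, so the next rule applies.
Delgado and Takahashi both have years on the livery 28 years, so the next rule applies.
Among Delgado and Takahashi, by date of admission to current standing (earlier first): Delgado (1991-03-09) before Takahashi (1997-09-14).
Order: Andersen, Adeyemi, Quinn, Mbeki, Delgado, Takahashi.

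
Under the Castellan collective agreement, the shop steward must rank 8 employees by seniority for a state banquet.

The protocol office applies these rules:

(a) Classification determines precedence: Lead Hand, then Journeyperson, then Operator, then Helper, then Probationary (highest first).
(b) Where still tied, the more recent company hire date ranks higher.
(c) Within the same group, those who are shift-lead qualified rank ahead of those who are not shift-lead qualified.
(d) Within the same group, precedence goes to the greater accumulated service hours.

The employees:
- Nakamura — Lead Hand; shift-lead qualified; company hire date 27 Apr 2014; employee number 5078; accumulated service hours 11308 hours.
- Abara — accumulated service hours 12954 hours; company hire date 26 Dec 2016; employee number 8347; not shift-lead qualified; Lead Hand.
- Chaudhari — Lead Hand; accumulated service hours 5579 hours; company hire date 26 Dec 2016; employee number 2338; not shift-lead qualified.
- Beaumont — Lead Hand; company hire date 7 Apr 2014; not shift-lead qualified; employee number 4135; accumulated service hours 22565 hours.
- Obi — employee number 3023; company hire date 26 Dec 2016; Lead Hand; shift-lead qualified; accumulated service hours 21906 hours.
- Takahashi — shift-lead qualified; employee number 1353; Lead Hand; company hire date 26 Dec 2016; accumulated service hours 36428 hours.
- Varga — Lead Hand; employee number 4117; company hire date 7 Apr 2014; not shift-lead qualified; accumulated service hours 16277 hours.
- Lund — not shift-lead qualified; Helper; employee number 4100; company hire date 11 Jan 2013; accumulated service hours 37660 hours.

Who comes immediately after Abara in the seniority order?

Chaudhari

By classification: Takahashi, Obi, Abara, Chaudhari, Nakamura, Beaumont and Varga (Lead Hand); then Lund (Helper).
Among Takahashi, Obi, Abara, Chaudhari, Nakamura, Beaumont and Varga, by company hire date (later first): Takahashi, Obi, Abara and Chaudhari (26 Dec 2016) before Nakamura (27 Apr 2014) before Beaumont and Varga (7 Apr 2014).
Among Takahashi, Obi, Abara and Chaudhari, shift-lead qualified before not shift-lead qualified: Takahashi and Obi (shift-lead qualified) before Abara and Chaudhari (not shift-lead qualified).
Among Takahashi and Obi, by accumulated service hours (higher first): Takahashi (36428 hours) before Obi (21906 hours).
Among Abara and Chaudhari, by accumulated service hours (higher first): Abara (12954 hours) before Chaudhari (5579 hours).
Beaumont and Varga are each not shift-lead qualified, so the next rule applies.
Among Beaumont and Varga, by accumulated service hours (higher first): Beaumont (22565 hours) before Varga (16277 hours).
Order: Takahashi, Obi, Abara, Chaudhari, Nakamura, Beaumont, Varga, Lund.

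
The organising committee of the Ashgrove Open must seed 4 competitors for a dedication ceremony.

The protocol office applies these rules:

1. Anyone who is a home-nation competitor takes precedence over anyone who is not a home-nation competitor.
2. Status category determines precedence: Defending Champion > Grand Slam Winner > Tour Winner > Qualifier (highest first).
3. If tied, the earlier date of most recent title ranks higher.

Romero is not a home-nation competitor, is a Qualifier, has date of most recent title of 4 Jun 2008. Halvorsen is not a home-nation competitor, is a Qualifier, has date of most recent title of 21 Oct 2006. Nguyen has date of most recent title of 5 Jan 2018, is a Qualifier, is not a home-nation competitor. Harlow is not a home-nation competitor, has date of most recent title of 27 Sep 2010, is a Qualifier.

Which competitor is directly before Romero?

By the first rule: Halvorsen, Romero, Harlow and Nguyen (each not a home-nation competitor).
Halvorsen, Romero, Harlow and Nguyen are each Qualifier, so the next rule applies.
Among Halvorsen, Romero, Harlow and Nguyen, by date of most recent title (earlier first): Halvorsen (21 Oct 2006) before Romero (4 Jun 2008) before Harlow (27 Sep 2010) before Nguyen (5 Jan 2018).
Order: Halvorsen, Romero, Harlow, Nguyen.

Halvorsen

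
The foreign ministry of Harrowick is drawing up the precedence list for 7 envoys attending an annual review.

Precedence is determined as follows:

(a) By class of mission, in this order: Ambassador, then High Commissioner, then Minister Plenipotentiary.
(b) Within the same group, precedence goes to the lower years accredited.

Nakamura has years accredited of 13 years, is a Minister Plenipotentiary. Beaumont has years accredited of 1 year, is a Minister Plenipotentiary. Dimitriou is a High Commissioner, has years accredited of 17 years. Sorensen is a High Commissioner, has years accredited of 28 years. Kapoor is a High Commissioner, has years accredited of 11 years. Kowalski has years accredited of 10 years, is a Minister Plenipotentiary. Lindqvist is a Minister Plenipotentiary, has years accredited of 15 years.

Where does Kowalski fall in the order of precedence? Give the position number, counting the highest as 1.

5

By class of mission: Kapoor, Dimitriou and Sorensen (High Commissioner); then Beaumont, Kowalski, Nakamura and Lindqvist (Minister Plenipotentiary).
Among Kapoor, Dimitriou and Sorensen, by years accredited (lower first): Kapoor (11 years) before Dimitriou (17 years) before Sorensen (28 years).
Among Beaumont, Kowalski, Nakamura and Lindqvist, by years accredited (lower first): Beaumont (1 year) before Kowalski (10 years) before Nakamura (13 years) before Lindqvist (15 years).
Order: Kapoor, Dimitriou, Sorensen, Beaumont, Kowalski, Nakamura, Lindqvist. So position 5.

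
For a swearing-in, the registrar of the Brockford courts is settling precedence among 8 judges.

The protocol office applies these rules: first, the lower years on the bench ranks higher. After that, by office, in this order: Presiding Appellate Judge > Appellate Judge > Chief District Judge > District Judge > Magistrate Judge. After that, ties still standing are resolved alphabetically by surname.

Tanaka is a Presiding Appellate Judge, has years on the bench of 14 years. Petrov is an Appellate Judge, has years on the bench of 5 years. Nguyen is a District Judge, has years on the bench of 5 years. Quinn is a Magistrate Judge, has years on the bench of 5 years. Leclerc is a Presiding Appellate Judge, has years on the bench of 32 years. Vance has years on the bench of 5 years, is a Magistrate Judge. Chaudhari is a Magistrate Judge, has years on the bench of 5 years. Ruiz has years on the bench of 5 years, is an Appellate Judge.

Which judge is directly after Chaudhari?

By years on the bench (lower first): Petrov, Ruiz, Nguyen, Chaudhari, Quinn and Vance (each 5 years); then Tanaka (14 years); then Leclerc (32 years).
Among Petrov, Ruiz, Nguyen, Chaudhari, Quinn and Vance, by office: Petrov and Ruiz (Appellate Judge) before Nguyen (District Judge) before Chaudhari, Quinn and Vance (Magistrate Judge).
Among Petrov and Ruiz, alphabetically by surname: Petrov before Ruiz.
Among Chaudhari, Quinn and Vance, alphabetically by surname: Chaudhari before Quinn before Vance.
Order: Petrov, Ruiz, Nguyen, Chaudhari, Quinn, Vance, Tanaka, Leclerc.

Quinn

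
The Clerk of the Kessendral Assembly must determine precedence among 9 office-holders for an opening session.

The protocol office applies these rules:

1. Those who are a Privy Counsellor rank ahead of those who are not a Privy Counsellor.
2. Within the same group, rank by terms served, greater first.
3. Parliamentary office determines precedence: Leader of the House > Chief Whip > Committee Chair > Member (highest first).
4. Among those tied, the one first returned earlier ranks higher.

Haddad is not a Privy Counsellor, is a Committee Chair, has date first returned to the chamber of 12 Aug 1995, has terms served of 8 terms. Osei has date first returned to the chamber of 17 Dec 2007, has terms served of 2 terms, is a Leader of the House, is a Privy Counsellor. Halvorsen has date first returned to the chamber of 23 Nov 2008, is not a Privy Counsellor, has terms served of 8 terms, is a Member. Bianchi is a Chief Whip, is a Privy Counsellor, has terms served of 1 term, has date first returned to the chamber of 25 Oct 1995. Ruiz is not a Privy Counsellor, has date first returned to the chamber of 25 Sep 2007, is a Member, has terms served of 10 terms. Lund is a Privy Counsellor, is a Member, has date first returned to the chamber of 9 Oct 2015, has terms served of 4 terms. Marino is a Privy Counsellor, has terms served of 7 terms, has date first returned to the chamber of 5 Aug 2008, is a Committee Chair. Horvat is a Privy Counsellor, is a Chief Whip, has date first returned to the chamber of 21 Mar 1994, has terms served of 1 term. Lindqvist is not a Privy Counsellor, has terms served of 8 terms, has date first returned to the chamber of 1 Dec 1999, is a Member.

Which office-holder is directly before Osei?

By the first rule: Marino, Lund, Osei, Horvat and Bianchi (each a Privy Counsellor); then Ruiz, Haddad, Lindqvist and Halvorsen (each not a Privy Counsellor).
Among Marino, Lund, Osei, Horvat and Bianchi, by terms served (higher first): Marino (7 terms) before Lund (4 terms) before Osei (2 terms) before Horvat and Bianchi (1 term).
Horvat and Bianchi are each Chief Whip, so the next rule applies.
Among Horvat and Bianchi, by date first returned to the chamber (earlier first): Horvat (21 Mar 1994) before Bianchi (25 Oct 1995).
Among Ruiz, Haddad, Lindqvist and Halvorsen, by terms served (higher first): Ruiz (10 terms) before Haddad, Lindqvist and Halvorsen (8 terms).
Among Haddad, Lindqvist and Halvorsen, by parliamentary office: Haddad (Committee Chair) before Lindqvist and Halvorsen (Member).
Among Lindqvist and Halvorsen, by date first returned to the chamber (earlier first): Lindqvist (1 Dec 1999) before Halvorsen (23 Nov 2008).
Order: Marino, Lund, Osei, Horvat, Bianchi, Ruiz, Haddad, Lindqvist, Halvorsen.

Lund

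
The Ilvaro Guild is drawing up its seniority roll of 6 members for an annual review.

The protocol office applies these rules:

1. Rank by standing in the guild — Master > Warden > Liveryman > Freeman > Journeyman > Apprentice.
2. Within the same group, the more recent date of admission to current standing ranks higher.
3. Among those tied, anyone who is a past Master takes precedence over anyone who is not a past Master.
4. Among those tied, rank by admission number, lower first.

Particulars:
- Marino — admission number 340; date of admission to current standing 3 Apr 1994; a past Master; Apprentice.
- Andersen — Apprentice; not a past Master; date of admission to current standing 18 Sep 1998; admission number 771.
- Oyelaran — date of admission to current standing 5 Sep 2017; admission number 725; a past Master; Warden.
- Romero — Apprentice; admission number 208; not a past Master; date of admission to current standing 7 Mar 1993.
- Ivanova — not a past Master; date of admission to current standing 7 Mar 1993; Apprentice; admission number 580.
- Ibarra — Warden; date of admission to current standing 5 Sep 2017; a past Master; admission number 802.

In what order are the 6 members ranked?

Oyelaran, Ibarra, Andersen, Marino, Romero, Ivanova

By standing in the guild: Oyelaran and Ibarra (Warden); then Andersen, Marino, Romero and Ivanova (Apprentice).
Oyelaran and Ibarra both have date of admission to current standing 5 Sep 2017, so the next rule applies.
Oyelaran and Ibarra are each a past Master, so the next rule applies.
Among Oyelaran and Ibarra, by admission number (lower first): Oyelaran (725) before Ibarra (802).
Among Andersen, Marino, Romero and Ivanova, by date of admission to current standing (later first): Andersen (18 Sep 1998) before Marino (3 Apr 1994) before Romero and Ivanova (7 Mar 1993).
Romero and Ivanova are each not a past Master, so the next rule applies.
Among Romero and Ivanova, by admission number (lower first): Romero (208) before Ivanova (580).
Full order: Oyelaran, Ibarra, Andersen, Marino, Romero, Ivanova.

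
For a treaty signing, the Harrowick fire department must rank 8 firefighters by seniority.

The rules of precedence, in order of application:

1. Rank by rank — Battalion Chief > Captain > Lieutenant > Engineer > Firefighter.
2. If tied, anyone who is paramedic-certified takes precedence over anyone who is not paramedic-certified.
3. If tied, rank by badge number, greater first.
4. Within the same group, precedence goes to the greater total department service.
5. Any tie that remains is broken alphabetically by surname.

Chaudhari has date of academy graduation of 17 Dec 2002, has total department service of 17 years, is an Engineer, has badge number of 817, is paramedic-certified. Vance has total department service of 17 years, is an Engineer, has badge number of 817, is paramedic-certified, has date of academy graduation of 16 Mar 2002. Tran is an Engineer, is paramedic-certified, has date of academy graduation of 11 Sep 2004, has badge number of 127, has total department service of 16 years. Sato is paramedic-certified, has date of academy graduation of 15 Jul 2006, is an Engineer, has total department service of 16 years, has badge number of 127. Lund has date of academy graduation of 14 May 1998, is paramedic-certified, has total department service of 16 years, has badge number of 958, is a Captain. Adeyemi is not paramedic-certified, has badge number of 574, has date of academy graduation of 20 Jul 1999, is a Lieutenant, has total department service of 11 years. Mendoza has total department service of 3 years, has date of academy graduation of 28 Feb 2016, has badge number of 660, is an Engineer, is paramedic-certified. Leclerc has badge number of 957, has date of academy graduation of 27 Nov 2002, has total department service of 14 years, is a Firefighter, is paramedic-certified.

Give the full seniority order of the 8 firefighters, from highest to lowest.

By rank: Lund (Captain); then Adeyemi (Lieutenant); then Chaudhari, Vance, Mendoza, Sato and Tran (Engineer); then Leclerc (Firefighter).
Chaudhari, Vance, Mendoza, Sato and Tran are each paramedic-certified, so the next rule applies.
Among Chaudhari, Vance, Mendoza, Sato and Tran, by badge number (higher first): Chaudhari and Vance (817) before Mendoza (660) before Sato and Tran (127).
Chaudhari and Vance both have total department service 17 years, so the next rule applies.
Among Chaudhari and Vance, alphabetically by surname: Chaudhari before Vance.
Sato and Tran both have total department service 16 years, so the next rule applies.
Among Sato and Tran, alphabetically by surname: Sato before Tran.
Full order: Lund, Adeyemi, Chaudhari, Vance, Mendoza, Sato, Tran, Leclerc.

Lund, Adeyemi, Chaudhari, Vance, Mendoza, Sato, Tran, Leclerc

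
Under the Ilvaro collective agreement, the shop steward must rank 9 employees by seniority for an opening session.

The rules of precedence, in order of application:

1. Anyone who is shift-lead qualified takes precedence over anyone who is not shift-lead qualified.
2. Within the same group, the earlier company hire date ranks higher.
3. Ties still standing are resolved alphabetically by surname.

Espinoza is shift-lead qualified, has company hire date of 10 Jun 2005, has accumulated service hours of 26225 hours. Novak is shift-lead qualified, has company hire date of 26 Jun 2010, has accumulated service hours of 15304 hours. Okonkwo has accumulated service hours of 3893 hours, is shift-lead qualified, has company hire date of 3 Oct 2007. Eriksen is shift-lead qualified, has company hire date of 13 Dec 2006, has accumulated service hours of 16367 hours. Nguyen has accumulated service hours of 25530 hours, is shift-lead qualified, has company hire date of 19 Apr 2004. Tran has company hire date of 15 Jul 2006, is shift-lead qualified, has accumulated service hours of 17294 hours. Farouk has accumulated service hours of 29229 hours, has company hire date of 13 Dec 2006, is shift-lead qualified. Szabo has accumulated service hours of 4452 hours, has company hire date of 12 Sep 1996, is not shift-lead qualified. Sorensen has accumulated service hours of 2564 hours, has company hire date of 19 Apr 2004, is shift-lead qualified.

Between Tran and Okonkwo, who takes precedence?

Tran

By the first rule: Nguyen, Sorensen, Espinoza, Tran, Eriksen, Farouk, Okonkwo and Novak (each shift-lead qualified); then Szabo (not shift-lead qualified).
Among Nguyen, Sorensen, Espinoza, Tran, Eriksen, Farouk, Okonkwo and Novak, by company hire date (earlier first): Nguyen and Sorensen (19 Apr 2004) before Espinoza (10 Jun 2005) before Tran (15 Jul 2006) before Eriksen and Farouk (13 Dec 2006) before Okonkwo (3 Oct 2007) before Novak (26 Jun 2010).
Among Nguyen and Sorensen, alphabetically by surname: Nguyen before Sorensen.
Among Eriksen and Farouk, alphabetically by surname: Eriksen before Farouk.
So Tran takes precedence.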